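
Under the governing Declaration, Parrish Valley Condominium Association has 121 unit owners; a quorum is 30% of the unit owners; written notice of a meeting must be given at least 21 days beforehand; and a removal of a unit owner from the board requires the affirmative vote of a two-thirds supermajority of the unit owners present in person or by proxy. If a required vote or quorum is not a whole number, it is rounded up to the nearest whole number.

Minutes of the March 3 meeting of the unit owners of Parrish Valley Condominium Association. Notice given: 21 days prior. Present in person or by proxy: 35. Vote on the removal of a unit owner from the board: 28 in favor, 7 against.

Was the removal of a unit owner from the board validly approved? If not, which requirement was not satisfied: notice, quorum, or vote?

Invalid — quorum requirement not satisfied.

Notice: 21 days given; 21 required. Satisfied.
Quorum: 30% of 121 = 36.30, rounded up to 37; 35 present. Not satisfied.
Vote: requires two-thirds of those present (35); 2/3 of 35 = 23.33, rounded up to 24, so 24 needed; 28 in favor. Satisfied.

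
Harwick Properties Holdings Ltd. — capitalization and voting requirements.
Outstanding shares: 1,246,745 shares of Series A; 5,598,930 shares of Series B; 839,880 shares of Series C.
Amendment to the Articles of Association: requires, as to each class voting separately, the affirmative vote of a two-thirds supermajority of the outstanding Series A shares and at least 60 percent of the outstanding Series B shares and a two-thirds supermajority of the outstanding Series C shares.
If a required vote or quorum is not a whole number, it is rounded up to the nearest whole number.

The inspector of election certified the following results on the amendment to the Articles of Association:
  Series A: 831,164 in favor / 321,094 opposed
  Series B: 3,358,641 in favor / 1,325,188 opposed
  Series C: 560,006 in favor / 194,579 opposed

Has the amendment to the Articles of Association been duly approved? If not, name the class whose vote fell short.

Not approved — the Series B shares did not give the required vote.

Series A: 2/3 of 1246745 = 831163.33, rounded up to 831164; 831,164 required, 831,164 in favor — approved.
Series B: 3/5 of 5598930 = 3359358; 3,359,358 required, 3,358,641 in favor — not approved.
Series C: 2/3 of 839880 = 559920; 559,920 required, 560,006 in favor — approved.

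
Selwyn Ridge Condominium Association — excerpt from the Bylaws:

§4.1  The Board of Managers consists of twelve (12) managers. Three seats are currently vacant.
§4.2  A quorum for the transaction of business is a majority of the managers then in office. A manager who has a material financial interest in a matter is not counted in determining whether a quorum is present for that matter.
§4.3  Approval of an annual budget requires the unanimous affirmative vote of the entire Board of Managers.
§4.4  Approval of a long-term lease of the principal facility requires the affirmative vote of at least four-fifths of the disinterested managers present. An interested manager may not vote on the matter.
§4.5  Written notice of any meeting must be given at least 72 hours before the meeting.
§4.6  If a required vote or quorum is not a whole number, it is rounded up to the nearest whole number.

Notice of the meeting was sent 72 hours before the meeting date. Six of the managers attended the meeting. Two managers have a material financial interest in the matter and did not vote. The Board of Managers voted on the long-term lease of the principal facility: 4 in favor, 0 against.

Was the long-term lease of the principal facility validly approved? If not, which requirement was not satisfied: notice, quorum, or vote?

Notice: 72 hours given; 72 required (72 ≥ 72). Satisfied.
Quorum: 6 present, but the 2 interested managers do not count, leaving 4. Quorum is 5. Not satisfied.
Vote: the long-term lease of the principal facility requires four-fifths of the disinterested managers present (6 − 2 = 4). 4/5 of 4 = 3.20, rounded up to 4, so 4 affirmative votes are needed; 4 voted in favor. Satisfied. (Moot — without a quorum no business can be validly transacted.)

Invalid — quorum requirement not satisfied.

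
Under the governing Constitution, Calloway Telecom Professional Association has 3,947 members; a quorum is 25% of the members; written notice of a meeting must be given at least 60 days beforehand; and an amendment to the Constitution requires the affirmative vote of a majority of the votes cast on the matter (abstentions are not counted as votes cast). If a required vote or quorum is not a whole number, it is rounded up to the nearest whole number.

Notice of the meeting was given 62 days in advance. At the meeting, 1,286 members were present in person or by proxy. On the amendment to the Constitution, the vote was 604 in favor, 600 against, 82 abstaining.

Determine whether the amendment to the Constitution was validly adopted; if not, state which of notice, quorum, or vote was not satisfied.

Notice: 62 days given; 60 required. Satisfied.
Quorum: 25% of 3,947 = 986.75, rounded up to 987; 1,286 present. Satisfied.
Vote: requires a majority of the votes cast (1,286 − 82 abstaining = 1,204); a majority of 1204 is 603, so 603 needed; 604 in favor. Satisfied.

Valid — all requirements satisfied.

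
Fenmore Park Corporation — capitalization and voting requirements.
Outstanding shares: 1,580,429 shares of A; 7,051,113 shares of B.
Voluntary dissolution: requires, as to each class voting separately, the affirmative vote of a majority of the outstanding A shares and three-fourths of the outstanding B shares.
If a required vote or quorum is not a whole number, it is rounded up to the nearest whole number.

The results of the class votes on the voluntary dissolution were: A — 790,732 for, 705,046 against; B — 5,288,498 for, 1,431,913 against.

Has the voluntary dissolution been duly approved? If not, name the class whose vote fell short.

A: a majority of 1580429 is 790215; 790,215 required, 790,732 in favor — approved.
B: 3/4 of 7051113 = 5288334.75, rounded up to 5288335; 5,288,335 required, 5,288,498 in favor — approved.

Approved — every class gave the required vote.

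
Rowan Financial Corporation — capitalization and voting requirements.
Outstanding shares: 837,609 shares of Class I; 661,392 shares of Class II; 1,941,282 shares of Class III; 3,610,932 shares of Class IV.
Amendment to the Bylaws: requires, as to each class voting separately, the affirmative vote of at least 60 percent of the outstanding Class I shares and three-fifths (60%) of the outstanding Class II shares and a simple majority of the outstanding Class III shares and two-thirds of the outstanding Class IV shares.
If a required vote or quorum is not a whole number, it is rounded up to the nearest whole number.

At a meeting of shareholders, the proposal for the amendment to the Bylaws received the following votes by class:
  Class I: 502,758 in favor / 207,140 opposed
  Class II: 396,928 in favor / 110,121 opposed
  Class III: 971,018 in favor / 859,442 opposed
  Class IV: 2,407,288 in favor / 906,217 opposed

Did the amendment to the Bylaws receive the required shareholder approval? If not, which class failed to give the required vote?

Class I: 3/5 of 837609 = 502565.40, rounded up to 502566; 502,566 required, 502,758 in favor — approved.
Class II: 3/5 of 661392 = 396835.20, rounded up to 396836; 396,836 required, 396,928 in favor — approved.
Class III: a majority of 1941282 is 970642; 970,642 required, 971,018 in favor — approved.
Class IV: 2/3 of 3610932 = 2407288; 2,407,288 required, 2,407,288 in favor — approved.

Approved — every class gave the required vote.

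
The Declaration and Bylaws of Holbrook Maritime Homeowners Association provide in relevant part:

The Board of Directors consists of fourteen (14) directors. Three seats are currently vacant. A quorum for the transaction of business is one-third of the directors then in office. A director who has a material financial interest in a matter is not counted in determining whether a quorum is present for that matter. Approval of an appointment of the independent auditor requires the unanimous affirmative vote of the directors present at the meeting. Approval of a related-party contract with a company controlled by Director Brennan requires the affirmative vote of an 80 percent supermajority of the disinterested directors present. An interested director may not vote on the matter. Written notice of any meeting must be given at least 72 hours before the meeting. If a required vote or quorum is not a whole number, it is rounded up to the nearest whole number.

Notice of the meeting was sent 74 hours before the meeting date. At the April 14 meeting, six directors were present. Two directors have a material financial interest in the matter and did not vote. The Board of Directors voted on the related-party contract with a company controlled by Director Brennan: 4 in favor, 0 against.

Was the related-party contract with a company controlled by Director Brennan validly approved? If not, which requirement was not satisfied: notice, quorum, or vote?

Valid — all requirements satisfied.

Notice: 74 hours given; 72 required (74 ≥ 72). Satisfied.
Quorum: 6 present, but the 2 interested directors do not count, leaving 4. Quorum is 4. Satisfied.
Vote: the related-party contract with a company controlled by Director Brennan requires four-fifths of the disinterested directors present (6 − 2 = 4). 4/5 of 4 = 3.20, rounded up to 4, so 4 affirmative votes are needed; 4 voted in favor. Satisfied.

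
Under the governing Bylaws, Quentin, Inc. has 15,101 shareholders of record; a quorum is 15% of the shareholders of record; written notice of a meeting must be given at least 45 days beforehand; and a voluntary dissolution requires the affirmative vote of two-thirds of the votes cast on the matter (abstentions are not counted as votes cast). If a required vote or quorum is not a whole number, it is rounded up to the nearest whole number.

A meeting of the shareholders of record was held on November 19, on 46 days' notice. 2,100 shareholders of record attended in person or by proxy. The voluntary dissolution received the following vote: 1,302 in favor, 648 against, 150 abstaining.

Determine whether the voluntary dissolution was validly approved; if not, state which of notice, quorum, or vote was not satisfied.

Notice: 46 days given; 45 required. Satisfied.
Quorum: 15% of 15,101 = 2,265.15, rounded up to 2,266; 2,100 present. Not satisfied.
Vote: requires two-thirds of the votes cast (2,100 − 150 abstaining = 1,950); 2/3 of 1950 = 1300, so 1,300 needed; 1,302 in favor. Satisfied.

Invalid — quorum requirement not satisfied.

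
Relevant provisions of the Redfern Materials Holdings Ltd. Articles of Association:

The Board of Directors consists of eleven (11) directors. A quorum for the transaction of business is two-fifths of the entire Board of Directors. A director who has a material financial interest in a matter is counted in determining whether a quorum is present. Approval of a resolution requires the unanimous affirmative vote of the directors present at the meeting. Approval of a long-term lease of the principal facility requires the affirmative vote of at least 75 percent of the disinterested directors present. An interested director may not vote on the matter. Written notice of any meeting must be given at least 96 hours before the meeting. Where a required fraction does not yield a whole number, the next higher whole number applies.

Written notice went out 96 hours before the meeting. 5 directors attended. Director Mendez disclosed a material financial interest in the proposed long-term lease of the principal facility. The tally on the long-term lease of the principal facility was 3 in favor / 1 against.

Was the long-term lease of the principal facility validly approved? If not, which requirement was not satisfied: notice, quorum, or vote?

Valid — all requirements satisfied.

Notice: 96 hours given; 96 required (96 ≥ 96). Satisfied.
Quorum: 5 present (interested directors count toward quorum); quorum is 5. Satisfied.
Vote: the long-term lease of the principal facility requires three-fourths of the disinterested directors present (5 − 1 = 4). 3/4 of 4 = 3, so 3 affirmative votes are needed; 3 voted in favor. Satisfied.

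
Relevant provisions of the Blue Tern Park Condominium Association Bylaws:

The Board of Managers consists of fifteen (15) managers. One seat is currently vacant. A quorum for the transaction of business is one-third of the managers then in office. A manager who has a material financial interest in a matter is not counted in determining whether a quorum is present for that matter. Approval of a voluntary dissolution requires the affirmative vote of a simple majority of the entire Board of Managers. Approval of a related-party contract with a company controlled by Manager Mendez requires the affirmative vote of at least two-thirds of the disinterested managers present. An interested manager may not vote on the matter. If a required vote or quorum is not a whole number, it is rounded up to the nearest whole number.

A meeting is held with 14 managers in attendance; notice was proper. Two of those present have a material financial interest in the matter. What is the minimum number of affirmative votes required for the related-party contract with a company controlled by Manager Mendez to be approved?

8

The related-party contract with a company controlled by Manager Mendez requires two-thirds of the disinterested managers present (14 − 2 = 12).
2/3 of 12 = 8.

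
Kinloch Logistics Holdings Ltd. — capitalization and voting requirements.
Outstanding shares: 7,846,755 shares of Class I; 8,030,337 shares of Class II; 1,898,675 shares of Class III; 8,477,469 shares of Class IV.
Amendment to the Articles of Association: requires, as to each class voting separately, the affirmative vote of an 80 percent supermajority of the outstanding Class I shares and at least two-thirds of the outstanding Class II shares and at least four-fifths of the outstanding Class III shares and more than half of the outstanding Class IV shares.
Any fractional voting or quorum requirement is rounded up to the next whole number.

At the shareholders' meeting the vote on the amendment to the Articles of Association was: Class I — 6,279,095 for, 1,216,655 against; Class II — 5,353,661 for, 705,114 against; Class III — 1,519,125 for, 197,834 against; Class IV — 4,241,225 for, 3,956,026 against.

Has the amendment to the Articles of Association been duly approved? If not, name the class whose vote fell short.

Approved — every class gave the required vote.

Class I: 4/5 of 7846755 = 6277404; 6,277,404 required, 6,279,095 in favor — approved.
Class II: 2/3 of 8030337 = 5353558; 5,353,558 required, 5,353,661 in favor — approved.
Class III: 4/5 of 1898675 = 1518940; 1,518,940 required, 1,519,125 in favor — approved.
Class IV: a majority of 8477469 is 4238735; 4,238,735 required, 4,241,225 in favor — approved.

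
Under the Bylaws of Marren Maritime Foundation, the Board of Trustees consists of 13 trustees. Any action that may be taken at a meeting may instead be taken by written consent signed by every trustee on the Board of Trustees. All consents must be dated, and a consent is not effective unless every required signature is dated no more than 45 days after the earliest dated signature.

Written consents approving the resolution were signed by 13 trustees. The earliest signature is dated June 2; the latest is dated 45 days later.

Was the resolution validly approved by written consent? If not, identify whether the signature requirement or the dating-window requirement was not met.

Effective — both the signature and dating-window requirements are satisfied.

Signatures required: all of 13 — unanimous means all 13, so 13 needed; 13 signed. Sufficient.
Dating window: the latest signature is 45 days after the earliest; the limit is 45 days. Within the window.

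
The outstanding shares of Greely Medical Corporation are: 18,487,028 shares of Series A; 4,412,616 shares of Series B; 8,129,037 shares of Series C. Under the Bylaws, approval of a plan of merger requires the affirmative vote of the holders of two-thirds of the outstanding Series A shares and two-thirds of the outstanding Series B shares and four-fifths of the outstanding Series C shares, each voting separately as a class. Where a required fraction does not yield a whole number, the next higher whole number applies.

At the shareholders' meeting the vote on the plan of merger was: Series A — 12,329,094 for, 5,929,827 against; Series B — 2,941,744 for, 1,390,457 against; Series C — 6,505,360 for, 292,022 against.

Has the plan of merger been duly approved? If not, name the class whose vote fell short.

Approved — every class gave the required vote.

Series A: 2/3 of 18487028 = 12324685.33, rounded up to 12324686; 12,324,686 required, 12,329,094 in favor — approved.
Series B: 2/3 of 4412616 = 2941744; 2,941,744 required, 2,941,744 in favor — approved.
Series C: 4/5 of 8129037 = 6503229.60, rounded up to 6503230; 6,503,230 required, 6,505,360 in favor — approved.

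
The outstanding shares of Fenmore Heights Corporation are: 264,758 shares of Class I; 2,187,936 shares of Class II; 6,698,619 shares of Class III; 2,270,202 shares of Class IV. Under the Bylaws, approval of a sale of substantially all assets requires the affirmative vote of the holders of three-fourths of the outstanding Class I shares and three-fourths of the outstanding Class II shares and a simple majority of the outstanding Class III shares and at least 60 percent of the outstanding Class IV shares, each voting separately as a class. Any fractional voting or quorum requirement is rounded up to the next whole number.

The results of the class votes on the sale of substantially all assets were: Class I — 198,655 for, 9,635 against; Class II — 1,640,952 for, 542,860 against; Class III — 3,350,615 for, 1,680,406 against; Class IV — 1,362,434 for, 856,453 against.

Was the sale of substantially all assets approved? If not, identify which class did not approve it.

Class I: 3/4 of 264758 = 198568.50, rounded up to 198569; 198,569 required, 198,655 in favor — approved.
Class II: 3/4 of 2187936 = 1640952; 1,640,952 required, 1,640,952 in favor — approved.
Class III: a majority of 6698619 is 3349310; 3,349,310 required, 3,350,615 in favor — approved.
Class IV: 3/5 of 2270202 = 1362121.20, rounded up to 1362122; 1,362,122 required, 1,362,434 in favor — approved.

Approved — every class gave the required vote.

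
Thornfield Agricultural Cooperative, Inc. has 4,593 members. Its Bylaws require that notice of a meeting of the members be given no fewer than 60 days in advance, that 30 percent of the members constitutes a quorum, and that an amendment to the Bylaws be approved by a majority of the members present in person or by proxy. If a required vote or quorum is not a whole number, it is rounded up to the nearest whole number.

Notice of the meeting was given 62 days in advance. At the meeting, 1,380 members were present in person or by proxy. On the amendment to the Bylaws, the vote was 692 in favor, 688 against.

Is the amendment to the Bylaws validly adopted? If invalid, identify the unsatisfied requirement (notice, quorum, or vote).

Notice: 62 days given; 60 required. Satisfied.
Quorum: 30% of 4,593 = 1,377.90, rounded up to 1,378; 1,380 present. Satisfied.
Vote: requires a majority of those present (1,380); a majority of 1380 is 691, so 691 needed; 692 in favor. Satisfied.

Valid — all requirements satisfied.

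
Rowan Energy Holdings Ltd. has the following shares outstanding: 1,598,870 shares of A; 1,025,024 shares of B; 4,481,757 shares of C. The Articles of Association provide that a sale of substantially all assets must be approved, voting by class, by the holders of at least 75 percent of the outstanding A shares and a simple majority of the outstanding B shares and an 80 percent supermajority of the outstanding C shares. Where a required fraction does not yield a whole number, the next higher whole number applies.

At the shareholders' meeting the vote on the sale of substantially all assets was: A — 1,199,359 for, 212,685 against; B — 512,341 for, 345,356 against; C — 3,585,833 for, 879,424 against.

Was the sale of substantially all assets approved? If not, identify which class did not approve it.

Not approved — the B shares did not give the required vote.

A: 3/4 of 1598870 = 1199152.50, rounded up to 1199153; 1,199,153 required, 1,199,359 in favor — approved.
B: a majority of 1025024 is 512513; 512,513 required, 512,341 in favor — not approved.
C: 4/5 of 4481757 = 3585405.60, rounded up to 3585406; 3,585,406 required, 3,585,833 in favor — approved.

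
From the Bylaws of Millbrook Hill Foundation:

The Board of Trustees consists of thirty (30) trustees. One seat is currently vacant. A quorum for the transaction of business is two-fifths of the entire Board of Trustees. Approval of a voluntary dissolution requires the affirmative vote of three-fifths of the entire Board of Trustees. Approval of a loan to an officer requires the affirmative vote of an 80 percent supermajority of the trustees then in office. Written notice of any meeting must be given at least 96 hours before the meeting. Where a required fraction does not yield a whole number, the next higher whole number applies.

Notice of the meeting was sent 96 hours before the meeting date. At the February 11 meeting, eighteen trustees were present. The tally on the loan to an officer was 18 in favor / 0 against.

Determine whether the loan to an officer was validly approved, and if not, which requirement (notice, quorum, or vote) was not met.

Invalid — vote requirement not satisfied.

Notice: 96 hours given; 96 required (96 ≥ 96). Satisfied.
Quorum: 18 present; quorum is 12. Satisfied.
Vote: the loan to an officer requires four-fifths of the trustees then in office (29). 4/5 of 29 = 23.20, rounded up to 24, so 24 affirmative votes are needed; 18 voted in favor. Not satisfied.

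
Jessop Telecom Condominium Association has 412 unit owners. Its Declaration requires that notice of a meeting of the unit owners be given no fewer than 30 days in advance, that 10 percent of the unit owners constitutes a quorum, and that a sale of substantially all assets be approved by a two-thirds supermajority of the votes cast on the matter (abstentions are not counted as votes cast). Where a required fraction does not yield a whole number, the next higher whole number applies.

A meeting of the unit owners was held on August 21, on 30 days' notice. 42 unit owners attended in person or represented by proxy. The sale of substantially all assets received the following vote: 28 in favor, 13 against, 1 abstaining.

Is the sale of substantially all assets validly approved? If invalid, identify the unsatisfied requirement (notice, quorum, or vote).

Valid — all requirements satisfied.

Notice: 30 days given; 30 required. Satisfied.
Quorum: 10% of 412 = 41.20, rounded up to 42; 42 present. Satisfied.
Vote: requires two-thirds of the votes cast (42 − 1 abstaining = 41); 2/3 of 41 = 27.33, rounded up to 28, so 28 needed; 28 in favor. Satisfied.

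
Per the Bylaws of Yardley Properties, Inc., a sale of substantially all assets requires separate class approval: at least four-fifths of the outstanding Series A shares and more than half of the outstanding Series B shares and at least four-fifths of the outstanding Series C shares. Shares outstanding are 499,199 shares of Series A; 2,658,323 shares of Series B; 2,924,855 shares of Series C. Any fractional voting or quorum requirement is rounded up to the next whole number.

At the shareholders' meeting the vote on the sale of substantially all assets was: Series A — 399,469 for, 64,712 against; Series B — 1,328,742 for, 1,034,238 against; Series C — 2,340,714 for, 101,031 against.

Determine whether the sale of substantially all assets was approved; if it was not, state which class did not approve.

Series A: 4/5 of 499199 = 399359.20, rounded up to 399360; 399,360 required, 399,469 in favor — approved.
Series B: a majority of 2658323 is 1329162; 1,329,162 required, 1,328,742 in favor — not approved.
Series C: 4/5 of 2924855 = 2339884; 2,339,884 required, 2,340,714 in favor — approved.

Not approved — the Series B shares did not give the required vote.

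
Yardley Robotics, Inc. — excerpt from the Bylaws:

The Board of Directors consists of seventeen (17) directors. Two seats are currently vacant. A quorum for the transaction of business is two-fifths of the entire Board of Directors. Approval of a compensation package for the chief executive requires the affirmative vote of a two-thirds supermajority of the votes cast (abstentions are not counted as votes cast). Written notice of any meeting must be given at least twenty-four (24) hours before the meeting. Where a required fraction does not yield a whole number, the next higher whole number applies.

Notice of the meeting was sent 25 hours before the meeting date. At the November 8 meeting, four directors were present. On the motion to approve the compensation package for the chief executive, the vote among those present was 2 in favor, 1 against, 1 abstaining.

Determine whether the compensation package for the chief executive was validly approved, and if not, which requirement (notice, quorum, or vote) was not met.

Notice: 25 hours given; 24 required (25 ≥ 24). Satisfied.
Quorum: 4 present; quorum is 7. Not satisfied.
Vote: the compensation package for the chief executive requires two-thirds of the votes cast (4 present − 1 abstaining = 3). 2/3 of 3 = 2, so 2 affirmative votes are needed; 2 voted in favor. Satisfied. (Moot — without a quorum no business can be validly transacted.)

Invalid — quorum requirement not satisfied.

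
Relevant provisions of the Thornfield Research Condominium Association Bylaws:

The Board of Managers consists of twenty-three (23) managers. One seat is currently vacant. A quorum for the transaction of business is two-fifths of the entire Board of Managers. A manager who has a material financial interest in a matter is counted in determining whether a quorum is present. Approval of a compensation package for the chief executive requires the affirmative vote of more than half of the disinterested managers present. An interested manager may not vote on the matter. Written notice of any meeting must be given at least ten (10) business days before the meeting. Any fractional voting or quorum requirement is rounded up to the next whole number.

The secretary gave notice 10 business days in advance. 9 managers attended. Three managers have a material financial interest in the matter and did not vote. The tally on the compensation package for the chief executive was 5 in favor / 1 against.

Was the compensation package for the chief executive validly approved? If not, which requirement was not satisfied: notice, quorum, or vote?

Invalid — quorum requirement not satisfied.

Notice: 10 business days given; 10 required (10 ≥ 10). Satisfied.
Quorum: 9 present (interested managers count toward quorum); quorum is 10. Not satisfied.
Vote: the compensation package for the chief executive requires a majority of the disinterested managers present (9 − 3 = 6). A majority of 6 is 4, so 4 affirmative votes are needed; 5 voted in favor. Satisfied. (Moot — without a quorum no business can be validly transacted.)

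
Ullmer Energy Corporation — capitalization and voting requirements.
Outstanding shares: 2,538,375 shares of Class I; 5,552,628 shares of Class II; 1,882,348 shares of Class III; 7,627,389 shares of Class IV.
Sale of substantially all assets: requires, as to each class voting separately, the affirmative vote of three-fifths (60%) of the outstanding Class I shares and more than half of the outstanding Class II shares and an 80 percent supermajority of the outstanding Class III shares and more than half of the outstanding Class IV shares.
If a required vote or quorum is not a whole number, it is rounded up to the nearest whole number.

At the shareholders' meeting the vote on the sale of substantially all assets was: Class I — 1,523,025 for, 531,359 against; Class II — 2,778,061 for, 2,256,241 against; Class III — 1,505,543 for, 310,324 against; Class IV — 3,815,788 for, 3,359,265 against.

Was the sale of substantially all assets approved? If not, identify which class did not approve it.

Class I: 3/5 of 2538375 = 1523025; 1,523,025 required, 1,523,025 in favor — approved.
Class II: a majority of 5552628 is 2776315; 2,776,315 required, 2,778,061 in favor — approved.
Class III: 4/5 of 1882348 = 1505878.40, rounded up to 1505879; 1,505,879 required, 1,505,543 in favor — not approved.
Class IV: a majority of 7627389 is 3813695; 3,813,695 required, 3,815,788 in favor — approved.

Not approved — the Class III shares did not give the required vote.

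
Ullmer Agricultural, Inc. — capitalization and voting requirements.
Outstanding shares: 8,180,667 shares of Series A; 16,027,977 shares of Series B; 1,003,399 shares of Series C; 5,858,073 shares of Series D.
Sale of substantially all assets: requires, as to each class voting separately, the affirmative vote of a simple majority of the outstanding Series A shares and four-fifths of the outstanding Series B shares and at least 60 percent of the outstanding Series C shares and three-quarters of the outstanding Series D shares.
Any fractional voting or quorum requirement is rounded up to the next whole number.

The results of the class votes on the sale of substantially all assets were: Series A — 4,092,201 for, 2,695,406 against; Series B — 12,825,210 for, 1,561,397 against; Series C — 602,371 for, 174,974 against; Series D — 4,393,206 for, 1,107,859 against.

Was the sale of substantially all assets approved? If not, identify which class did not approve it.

Not approved — the Series D shares did not give the required vote.

Series A: a majority of 8180667 is 4090334; 4,090,334 required, 4,092,201 in favor — approved.
Series B: 4/5 of 16027977 = 12822381.60, rounded up to 12822382; 12,822,382 required, 12,825,210 in favor — approved.
Series C: 3/5 of 1003399 = 602039.40, rounded up to 602040; 602,040 required, 602,371 in favor — approved.
Series D: 3/4 of 5858073 = 4393554.75, rounded up to 4393555; 4,393,555 required, 4,393,206 in favor — not approved.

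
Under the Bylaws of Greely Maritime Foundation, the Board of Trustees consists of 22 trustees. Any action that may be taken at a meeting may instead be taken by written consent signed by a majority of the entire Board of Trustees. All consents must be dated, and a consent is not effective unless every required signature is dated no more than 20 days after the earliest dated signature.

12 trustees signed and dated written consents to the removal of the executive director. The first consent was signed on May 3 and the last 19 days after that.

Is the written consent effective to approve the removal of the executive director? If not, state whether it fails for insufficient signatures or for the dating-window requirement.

Signatures required: a majority of 22 — a majority of 22 is 12, so 12 needed; 12 signed. Sufficient.
Dating window: the latest signature is 19 days after the earliest; the limit is 20 days. Within the window.

Effective — both the signature and dating-window requirements are satisfied.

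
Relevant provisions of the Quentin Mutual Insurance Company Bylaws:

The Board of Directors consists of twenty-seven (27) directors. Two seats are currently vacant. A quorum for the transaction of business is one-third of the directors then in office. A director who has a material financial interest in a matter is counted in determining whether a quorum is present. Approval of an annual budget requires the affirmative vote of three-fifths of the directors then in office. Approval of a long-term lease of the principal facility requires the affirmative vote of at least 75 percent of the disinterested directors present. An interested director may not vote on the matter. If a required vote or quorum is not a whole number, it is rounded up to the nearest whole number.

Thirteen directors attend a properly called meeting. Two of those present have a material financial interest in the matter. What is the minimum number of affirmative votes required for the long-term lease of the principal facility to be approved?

9

The long-term lease of the principal facility requires three-fourths of the disinterested directors present (13 − 2 = 11).
3/4 of 11 = 8.25, rounded up to 9.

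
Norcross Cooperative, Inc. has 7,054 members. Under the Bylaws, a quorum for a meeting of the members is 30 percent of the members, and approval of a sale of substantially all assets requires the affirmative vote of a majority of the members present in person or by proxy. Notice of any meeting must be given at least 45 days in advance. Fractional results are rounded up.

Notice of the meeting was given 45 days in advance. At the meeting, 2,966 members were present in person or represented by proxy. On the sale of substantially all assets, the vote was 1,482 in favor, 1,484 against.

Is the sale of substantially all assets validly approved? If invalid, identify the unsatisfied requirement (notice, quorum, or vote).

Notice: 45 days given; 45 required. Satisfied.
Quorum: 30% of 7,054 = 2,116.20, rounded up to 2,117; 2,966 present. Satisfied.
Vote: requires a majority of those present (2,966); a majority of 2966 is 1484, so 1,484 needed; 1,482 in favor. Not satisfied.

Invalid — vote requirement not satisfied.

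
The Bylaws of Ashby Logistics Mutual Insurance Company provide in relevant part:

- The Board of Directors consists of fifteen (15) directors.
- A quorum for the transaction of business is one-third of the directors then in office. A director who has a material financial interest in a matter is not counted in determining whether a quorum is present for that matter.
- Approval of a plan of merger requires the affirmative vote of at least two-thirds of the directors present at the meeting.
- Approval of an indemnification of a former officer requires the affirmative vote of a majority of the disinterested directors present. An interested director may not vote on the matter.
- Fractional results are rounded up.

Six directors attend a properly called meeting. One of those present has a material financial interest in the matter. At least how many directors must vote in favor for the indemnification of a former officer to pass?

The indemnification of a former officer requires a majority of the disinterested directors present (6 − 1 = 5).
A majority of 5 is 3.

3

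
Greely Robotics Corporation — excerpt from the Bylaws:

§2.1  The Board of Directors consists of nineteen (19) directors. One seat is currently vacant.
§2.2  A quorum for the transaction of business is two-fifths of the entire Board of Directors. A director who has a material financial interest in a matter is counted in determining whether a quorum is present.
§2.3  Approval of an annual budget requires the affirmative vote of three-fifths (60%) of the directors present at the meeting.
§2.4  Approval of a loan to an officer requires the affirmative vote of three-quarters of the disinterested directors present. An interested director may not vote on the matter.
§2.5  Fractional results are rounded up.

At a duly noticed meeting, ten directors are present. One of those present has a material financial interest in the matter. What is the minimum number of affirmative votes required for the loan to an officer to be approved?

The loan to an officer requires three-fourths of the disinterested directors present (10 − 1 = 9).
3/4 of 9 = 6.75, rounded up to 7.

7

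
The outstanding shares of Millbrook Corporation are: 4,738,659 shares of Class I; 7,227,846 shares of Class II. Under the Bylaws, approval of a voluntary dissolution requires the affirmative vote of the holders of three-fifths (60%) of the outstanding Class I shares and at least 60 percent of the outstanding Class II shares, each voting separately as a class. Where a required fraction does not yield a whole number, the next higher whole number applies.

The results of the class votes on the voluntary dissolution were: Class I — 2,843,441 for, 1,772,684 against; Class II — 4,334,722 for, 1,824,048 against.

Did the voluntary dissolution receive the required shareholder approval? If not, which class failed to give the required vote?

Not approved — the Class II shares did not give the required vote.

Class I: 3/5 of 4738659 = 2843195.40, rounded up to 2843196; 2,843,196 required, 2,843,441 in favor — approved.
Class II: 3/5 of 7227846 = 4336707.60, rounded up to 4336708; 4,336,708 required, 4,334,722 in favor — not approved.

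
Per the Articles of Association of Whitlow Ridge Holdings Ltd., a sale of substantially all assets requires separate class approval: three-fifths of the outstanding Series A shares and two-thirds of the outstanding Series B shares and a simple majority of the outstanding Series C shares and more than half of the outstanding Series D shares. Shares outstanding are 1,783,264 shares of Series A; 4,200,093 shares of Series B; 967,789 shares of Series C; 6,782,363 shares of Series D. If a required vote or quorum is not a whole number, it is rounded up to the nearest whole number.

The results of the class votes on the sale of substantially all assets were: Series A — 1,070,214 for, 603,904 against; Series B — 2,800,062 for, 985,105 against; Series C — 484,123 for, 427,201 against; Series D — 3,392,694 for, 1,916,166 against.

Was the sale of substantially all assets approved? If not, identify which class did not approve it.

Series A: 3/5 of 1783264 = 1069958.40, rounded up to 1069959; 1,069,959 required, 1,070,214 in favor — approved.
Series B: 2/3 of 4200093 = 2800062; 2,800,062 required, 2,800,062 in favor — approved.
Series C: a majority of 967789 is 483895; 483,895 required, 484,123 in favor — approved.
Series D: a majority of 6782363 is 3391182; 3,391,182 required, 3,392,694 in favor — approved.

Approved — every class gave the required vote.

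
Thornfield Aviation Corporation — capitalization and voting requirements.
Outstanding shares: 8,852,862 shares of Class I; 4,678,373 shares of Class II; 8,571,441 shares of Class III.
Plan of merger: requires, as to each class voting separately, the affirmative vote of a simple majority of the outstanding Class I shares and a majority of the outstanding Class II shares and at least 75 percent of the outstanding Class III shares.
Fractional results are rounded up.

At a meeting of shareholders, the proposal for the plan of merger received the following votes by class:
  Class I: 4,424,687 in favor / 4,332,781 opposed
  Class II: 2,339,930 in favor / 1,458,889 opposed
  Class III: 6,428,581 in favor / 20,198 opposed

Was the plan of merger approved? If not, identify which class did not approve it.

Not approved — the Class I shares did not give the required vote.

Class I: a majority of 8852862 is 4426432; 4,426,432 required, 4,424,687 in favor — not approved.
Class II: a majority of 4678373 is 2339187; 2,339,187 required, 2,339,930 in favor — approved.
Class III: 3/4 of 8571441 = 6428580.75, rounded up to 6428581; 6,428,581 required, 6,428,581 in favor — approved.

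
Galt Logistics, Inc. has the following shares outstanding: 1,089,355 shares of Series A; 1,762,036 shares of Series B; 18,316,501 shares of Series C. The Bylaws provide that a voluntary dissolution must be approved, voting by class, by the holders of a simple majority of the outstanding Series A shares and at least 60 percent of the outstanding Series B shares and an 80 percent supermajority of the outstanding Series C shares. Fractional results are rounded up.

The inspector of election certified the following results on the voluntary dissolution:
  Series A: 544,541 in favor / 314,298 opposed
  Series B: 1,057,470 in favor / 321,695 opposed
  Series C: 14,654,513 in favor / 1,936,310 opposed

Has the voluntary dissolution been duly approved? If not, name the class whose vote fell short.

Series A: a majority of 1089355 is 544678; 544,678 required, 544,541 in favor — not approved.
Series B: 3/5 of 1762036 = 1057221.60, rounded up to 1057222; 1,057,222 required, 1,057,470 in favor — approved.
Series C: 4/5 of 18316501 = 14653200.80, rounded up to 14653201; 14,653,201 required, 14,654,513 in favor — approved.

Not approved — the Series A shares did not give the required vote.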